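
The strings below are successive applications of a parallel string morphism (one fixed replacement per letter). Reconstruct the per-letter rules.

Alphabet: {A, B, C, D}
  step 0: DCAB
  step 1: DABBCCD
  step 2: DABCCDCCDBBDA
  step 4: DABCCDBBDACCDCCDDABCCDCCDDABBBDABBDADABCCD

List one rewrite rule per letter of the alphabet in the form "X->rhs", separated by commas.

  step 1 ⇒ step 2: DABBCCD ⇒ DA·B·CCD·CCD·B·B·DA
    A ↦ B
    B ↦ CCD
    C ↦ B
    D ↦ DA

A->B, B->CCD, C->B, D->DA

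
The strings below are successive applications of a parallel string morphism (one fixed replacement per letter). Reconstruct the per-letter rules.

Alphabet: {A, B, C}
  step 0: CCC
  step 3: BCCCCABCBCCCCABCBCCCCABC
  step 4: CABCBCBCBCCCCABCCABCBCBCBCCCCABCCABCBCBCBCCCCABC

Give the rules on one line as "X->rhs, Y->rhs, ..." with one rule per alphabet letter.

  step 3 ⇒ step 4: BCCCCABCBCCCCABCBCCCCABC ⇒ CA·BC·BC·BC·BC·CC·CA·BC·CA·BC·BC·BC·BC·CC·CA·BC·CA·BC·BC·BC·BC·CC·CA·BC
    A ↦ CC
    B ↦ CA
    C ↦ BC

A->CC, B->CA, C->BC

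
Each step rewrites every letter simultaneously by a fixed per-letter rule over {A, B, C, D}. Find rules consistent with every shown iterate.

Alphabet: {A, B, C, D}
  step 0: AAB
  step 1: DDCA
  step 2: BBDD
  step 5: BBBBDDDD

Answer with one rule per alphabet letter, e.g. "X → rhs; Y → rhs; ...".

  step 1 ⇒ step 2: DDCA ⇒ B·B·D·D
    A ↦ D
    C ↦ D
    D ↦ B
  step 0 ⇒ step 1: AAB ⇒ D·D·CA
    B ↦ CA

A->D, B->CA, C->D, D->B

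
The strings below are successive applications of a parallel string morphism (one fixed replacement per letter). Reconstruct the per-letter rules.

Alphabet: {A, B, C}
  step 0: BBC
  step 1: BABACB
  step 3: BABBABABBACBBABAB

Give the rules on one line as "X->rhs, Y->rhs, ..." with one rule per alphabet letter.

  step 0 ⇒ step 1: BBC ⇒ BA·BA·CB
    B ↦ BA
    C ↦ CB
    A ↦ B  (constrained at step 1)

A->B, B->BA, C->CB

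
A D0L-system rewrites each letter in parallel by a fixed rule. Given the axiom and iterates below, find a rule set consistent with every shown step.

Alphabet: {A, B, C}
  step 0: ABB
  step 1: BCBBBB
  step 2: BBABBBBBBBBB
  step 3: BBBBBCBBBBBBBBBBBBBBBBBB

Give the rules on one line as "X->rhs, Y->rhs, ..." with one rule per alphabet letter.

A->BC, B->BB, C->AB

  step 2 ⇒ step 3: BBABBBBBBBBB ⇒ BB·BB·BC·BB·BB·BB·BB·BB·BB·BB·BB·BB
    A ↦ BC
    B ↦ BB
  step 1 ⇒ step 2: BCBBBB ⇒ BB·AB·BB·BB·BB·BB
    C ↦ AB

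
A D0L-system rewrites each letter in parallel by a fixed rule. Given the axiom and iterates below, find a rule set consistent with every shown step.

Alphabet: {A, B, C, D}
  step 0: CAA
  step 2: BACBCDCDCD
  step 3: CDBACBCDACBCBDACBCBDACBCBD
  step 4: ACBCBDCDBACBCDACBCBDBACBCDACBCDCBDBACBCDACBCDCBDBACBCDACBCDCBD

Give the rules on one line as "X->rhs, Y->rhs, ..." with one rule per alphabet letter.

  step 3 ⇒ step 4: CDBACBCDACBCBDACBCBDACBCBD ⇒ ACB·CBD·CD·B·ACB·CD·ACB·CBD·B·ACB·CD·ACB·CD·CBD·B·ACB·CD·ACB·CD·CBD·B·ACB·CD·ACB·CD·CBD
    A ↦ B
    B ↦ CD
    C ↦ ACB
    D ↦ CBD

A->B, B->CD, C->ACB, D->CBD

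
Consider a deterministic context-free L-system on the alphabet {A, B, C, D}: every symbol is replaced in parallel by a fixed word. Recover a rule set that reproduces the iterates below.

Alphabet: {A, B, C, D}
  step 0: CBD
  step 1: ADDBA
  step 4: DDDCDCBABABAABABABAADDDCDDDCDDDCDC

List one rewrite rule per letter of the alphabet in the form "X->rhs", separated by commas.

  step 0 ⇒ step 1: CBD ⇒ A·DD·BA
    B ↦ DD
    C ↦ A
    D ↦ BA
    A ↦ DC  (constrained at step 1)

A->DC, B->DD, C->A, D->BA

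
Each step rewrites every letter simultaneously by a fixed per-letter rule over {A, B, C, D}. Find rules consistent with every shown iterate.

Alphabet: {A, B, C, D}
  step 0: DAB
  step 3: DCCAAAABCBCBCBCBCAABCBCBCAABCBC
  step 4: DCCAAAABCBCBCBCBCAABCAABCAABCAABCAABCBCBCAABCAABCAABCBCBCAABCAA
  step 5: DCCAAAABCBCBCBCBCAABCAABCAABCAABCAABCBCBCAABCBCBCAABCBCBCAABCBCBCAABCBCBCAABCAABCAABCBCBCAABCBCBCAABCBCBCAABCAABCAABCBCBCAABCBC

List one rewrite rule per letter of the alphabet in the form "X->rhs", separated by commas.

A->BC, B->BC, C->AA, D->DCC

  step 4 ⇒ step 5: DCCAAAABCBCBCBCBCAABCAABCAABCAABCAABCBCBCAABCAABCAABCBCBCAABCAA ⇒ DCC·AA·AA·BC·BC·BC·BC·BC·AA·BC·AA·BC·AA·BC·AA·BC·AA·BC·BC·BC·AA·BC·BC·BC·AA·BC·BC·BC·AA·BC·BC·BC·AA·BC·BC·BC·AA·BC·AA·BC·AA·BC·BC·BC·AA·BC·BC·BC·AA·BC·BC·BC·AA·BC·AA·BC·AA·BC·BC·BC·AA·BC·BC
    A ↦ BC
    B ↦ BC
    C ↦ AA
    D ↦ DCC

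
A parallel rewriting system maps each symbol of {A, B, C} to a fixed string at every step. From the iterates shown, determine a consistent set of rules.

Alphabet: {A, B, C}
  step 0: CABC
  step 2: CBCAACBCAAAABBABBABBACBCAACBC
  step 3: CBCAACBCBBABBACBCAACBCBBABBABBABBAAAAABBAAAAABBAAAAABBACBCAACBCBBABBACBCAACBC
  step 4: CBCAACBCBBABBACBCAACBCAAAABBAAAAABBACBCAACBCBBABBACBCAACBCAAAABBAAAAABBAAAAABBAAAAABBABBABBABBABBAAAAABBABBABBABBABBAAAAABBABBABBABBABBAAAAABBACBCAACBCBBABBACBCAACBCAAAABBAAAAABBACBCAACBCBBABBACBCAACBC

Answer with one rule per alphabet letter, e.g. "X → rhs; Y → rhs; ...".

  step 3 ⇒ step 4: CBCAACBCBBABBACBCAACBCBBABBABBABBAAAAABBAAAAABBAAAAABBACBCAACBCBBABBACBCAACBC ⇒ CBC·AA·CBC·BBA·BBA·CBC·AA·CBC·AA·AA·BBA·AA·AA·BBA·CBC·AA·CBC·BBA·BBA·CBC·AA·CBC·AA·AA·BBA·AA·AA·BBA·AA·AA·BBA·AA·AA·BBA·BBA·BBA·BBA·BBA·AA·AA·BBA·BBA·BBA·BBA·BBA·AA·AA·BBA·BBA·BBA·BBA·BBA·AA·AA·BBA·CBC·AA·CBC·BBA·BBA·CBC·AA·CBC·AA·AA·BBA·AA·AA·BBA·CBC·AA·CBC·BBA·BBA·CBC·AA·CBC
    A ↦ BBA
    B ↦ AA
    C ↦ CBC

A->BBA, B->AA, C->CBC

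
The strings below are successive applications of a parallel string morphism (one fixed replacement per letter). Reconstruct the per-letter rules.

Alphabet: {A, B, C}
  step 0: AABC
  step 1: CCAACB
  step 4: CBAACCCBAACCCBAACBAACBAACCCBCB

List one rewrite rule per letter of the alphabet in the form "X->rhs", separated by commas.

A->C, B->AA, C->CB

  step 0 ⇒ step 1: AABC ⇒ C·C·AA·CB
    A ↦ C
    B ↦ AA
    C ↦ CB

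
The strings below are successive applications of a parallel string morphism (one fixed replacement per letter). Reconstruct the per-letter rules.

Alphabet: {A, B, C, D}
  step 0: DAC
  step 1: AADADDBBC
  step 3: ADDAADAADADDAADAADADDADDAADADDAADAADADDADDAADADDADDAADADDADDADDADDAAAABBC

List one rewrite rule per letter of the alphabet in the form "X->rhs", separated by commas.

  step 0 ⇒ step 1: DAC ⇒ AAD·ADD·BBC
    A ↦ ADD
    C ↦ BBC
    D ↦ AAD
    B ↦ AA  (constrained at step 1)

A->ADD, B->AA, C->BBC, D->AAD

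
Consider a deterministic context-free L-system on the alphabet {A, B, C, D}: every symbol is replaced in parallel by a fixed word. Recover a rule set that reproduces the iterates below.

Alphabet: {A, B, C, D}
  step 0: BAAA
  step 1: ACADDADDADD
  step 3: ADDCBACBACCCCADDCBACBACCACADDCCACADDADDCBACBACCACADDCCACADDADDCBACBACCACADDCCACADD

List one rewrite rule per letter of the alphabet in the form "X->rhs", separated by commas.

A->ADD, B->AC, C->CC, D->CBA

  step 0 ⇒ step 1: BAAA ⇒ AC·ADD·ADD·ADD
    A ↦ ADD
    B ↦ AC
    C ↦ CC  (constrained at step 1)
    D ↦ CBA  (constrained at step 1)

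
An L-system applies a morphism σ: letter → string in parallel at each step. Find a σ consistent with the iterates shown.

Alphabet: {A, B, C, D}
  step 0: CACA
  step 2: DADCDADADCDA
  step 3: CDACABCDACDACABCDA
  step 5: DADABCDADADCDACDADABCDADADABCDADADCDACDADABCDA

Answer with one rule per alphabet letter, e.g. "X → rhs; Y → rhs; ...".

A->DA, B->D, C->AB, D->C

  step 2 ⇒ step 3: DADCDADADCDA ⇒ C·DA·C·AB·C·DA·C·DA·C·AB·C·DA
    A ↦ DA
    C ↦ AB
    D ↦ C
    B ↦ D  (constrained at step 3)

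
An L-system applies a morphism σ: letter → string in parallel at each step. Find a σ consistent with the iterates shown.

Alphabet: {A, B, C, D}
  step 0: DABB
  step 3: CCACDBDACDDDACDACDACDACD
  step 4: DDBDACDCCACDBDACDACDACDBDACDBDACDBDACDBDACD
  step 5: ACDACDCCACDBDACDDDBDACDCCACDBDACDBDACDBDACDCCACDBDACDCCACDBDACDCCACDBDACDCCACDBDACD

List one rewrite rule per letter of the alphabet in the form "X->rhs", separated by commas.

A->B, B->CC, C->D, D->ACD

  step 4 ⇒ step 5: DDBDACDCCACDBDACDACDACDBDACDBDACDBDACDBDACD ⇒ ACD·ACD·CC·ACD·B·D·ACD·D·D·B·D·ACD·CC·ACD·B·D·ACD·B·D·ACD·B·D·ACD·CC·ACD·B·D·ACD·CC·ACD·B·D·ACD·CC·ACD·B·D·ACD·CC·ACD·B·D·ACD
    A ↦ B
    B ↦ CC
    C ↦ D
    D ↦ ACD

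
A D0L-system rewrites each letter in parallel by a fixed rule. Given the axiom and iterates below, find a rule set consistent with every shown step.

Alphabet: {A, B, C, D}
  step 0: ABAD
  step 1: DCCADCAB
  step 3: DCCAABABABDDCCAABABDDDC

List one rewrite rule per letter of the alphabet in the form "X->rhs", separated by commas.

A->DC, B->CA, C->D, D->AB

  step 0 ⇒ step 1: ABAD ⇒ DC·CA·DC·AB
    A ↦ DC
    B ↦ CA
    D ↦ AB
    C ↦ D  (constrained at step 1)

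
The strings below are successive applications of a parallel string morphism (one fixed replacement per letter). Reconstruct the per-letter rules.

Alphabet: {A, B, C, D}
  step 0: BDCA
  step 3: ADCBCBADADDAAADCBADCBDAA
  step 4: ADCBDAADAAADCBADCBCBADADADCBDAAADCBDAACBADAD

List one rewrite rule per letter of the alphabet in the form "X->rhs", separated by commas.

A->AD, B->A, C->DA, D->CB

  step 3 ⇒ step 4: ADCBCBADADDAAADCBADCBDAA ⇒ AD·CB·DA·A·DA·A·AD·CB·AD·CB·CB·AD·AD·AD·CB·DA·A·AD·CB·DA·A·CB·AD·AD
    A ↦ AD
    B ↦ A
    C ↦ DA
    D ↦ CB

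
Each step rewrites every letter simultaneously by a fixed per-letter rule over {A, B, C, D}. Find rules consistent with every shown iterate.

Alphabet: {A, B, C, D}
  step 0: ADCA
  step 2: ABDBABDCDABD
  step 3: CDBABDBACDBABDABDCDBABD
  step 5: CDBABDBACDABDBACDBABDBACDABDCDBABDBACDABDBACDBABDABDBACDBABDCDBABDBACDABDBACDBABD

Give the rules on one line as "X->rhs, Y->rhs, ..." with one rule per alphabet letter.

  step 2 ⇒ step 3: ABDBABDCDABD ⇒ CD·BA·BD·BA·CD·BA·BD·A·BD·CD·BA·BD
    A ↦ CD
    B ↦ BA
    C ↦ A
    D ↦ BD

A->CD, B->BA, C->A, D->BD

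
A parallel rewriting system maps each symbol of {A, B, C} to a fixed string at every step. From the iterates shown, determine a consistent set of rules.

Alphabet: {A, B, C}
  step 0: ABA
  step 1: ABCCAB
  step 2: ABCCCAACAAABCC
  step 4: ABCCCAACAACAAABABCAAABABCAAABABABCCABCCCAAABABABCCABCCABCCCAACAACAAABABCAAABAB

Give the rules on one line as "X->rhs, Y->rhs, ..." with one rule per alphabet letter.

  step 1 ⇒ step 2: ABCCAB ⇒ AB·CC·CAA·CAA·AB·CC
    A ↦ AB
    B ↦ CC
    C ↦ CAA

A->AB, B->CC, C->CAA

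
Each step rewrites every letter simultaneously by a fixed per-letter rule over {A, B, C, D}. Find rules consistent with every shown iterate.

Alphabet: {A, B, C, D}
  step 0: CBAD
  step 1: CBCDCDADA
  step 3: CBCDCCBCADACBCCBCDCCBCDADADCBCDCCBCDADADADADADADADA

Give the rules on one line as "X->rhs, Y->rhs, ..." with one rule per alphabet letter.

  step 0 ⇒ step 1: CBAD ⇒ CBC·DC·D·ADA
    A ↦ D
    B ↦ DC
    C ↦ CBC
    D ↦ ADA

A->D, B->DC, C->CBC, D->ADA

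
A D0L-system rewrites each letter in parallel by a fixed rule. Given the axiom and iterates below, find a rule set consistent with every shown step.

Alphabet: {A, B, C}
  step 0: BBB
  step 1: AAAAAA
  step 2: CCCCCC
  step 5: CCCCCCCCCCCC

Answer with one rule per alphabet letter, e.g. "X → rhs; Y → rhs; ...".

A->C, B->AA, C->B

  step 1 ⇒ step 2: AAAAAA ⇒ C·C·C·C·C·C
    A ↦ C
  step 0 ⇒ step 1: BBB ⇒ AA·AA·AA
    B ↦ AA
    C ↦ B  (constrained at step 2)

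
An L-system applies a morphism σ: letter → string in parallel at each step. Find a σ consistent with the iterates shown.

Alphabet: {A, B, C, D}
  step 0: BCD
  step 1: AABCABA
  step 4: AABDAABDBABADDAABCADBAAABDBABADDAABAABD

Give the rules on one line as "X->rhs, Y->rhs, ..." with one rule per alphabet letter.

A->D, B->AAB, C->CA, D->BA

  step 0 ⇒ step 1: BCD ⇒ AAB·CA·BA
    B ↦ AAB
    C ↦ CA
    D ↦ BA
    A ↦ D  (constrained at step 1)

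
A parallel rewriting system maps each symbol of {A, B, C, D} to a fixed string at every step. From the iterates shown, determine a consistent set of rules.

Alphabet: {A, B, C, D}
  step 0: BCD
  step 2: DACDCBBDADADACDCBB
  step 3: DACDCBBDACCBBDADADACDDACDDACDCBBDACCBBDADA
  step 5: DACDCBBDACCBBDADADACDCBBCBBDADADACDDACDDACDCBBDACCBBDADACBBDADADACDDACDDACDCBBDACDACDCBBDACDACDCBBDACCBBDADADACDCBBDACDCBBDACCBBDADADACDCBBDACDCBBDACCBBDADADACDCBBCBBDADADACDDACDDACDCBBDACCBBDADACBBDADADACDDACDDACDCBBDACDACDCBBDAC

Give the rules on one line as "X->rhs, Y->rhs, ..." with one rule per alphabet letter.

A->D, B->DA, C->CBB, D->DAC

  step 2 ⇒ step 3: DACDCBBDADADACDCBB ⇒ DAC·D·CBB·DAC·CBB·DA·DA·DAC·D·DAC·D·DAC·D·CBB·DAC·CBB·DA·DA
    A ↦ D
    B ↦ DA
    C ↦ CBB
    D ↦ DAC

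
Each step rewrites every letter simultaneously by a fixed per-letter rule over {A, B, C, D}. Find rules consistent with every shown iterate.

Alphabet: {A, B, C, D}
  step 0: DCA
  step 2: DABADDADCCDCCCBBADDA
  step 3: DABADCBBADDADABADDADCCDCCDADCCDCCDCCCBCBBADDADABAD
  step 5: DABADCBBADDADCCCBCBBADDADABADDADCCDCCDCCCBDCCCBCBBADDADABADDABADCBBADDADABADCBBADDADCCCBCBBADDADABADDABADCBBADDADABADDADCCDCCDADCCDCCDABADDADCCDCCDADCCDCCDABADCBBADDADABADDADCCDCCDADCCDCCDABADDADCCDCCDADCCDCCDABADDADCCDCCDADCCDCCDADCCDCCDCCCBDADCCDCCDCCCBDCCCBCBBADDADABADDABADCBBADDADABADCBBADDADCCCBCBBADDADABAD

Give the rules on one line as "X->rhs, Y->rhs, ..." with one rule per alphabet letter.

  step 2 ⇒ step 3: DABADDADCCDCCCBBADDA ⇒ DA·BAD·CB·BAD·DA·DA·BAD·DA·DCC·DCC·DA·DCC·DCC·DCC·CB·CB·BAD·DA·DA·BAD
    A ↦ BAD
    B ↦ CB
    C ↦ DCC
    D ↦ DA

A->BAD, B->CB, C->DCC, D->DA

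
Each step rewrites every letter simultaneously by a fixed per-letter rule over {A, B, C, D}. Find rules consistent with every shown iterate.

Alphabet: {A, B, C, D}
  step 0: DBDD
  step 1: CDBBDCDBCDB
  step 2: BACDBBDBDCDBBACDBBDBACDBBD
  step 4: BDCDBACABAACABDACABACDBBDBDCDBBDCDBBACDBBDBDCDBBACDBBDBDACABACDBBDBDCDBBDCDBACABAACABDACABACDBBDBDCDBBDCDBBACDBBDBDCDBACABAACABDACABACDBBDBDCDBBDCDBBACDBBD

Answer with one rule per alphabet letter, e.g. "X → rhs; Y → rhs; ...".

A->ACA, B->BD, C->BA, D->CDB

  step 1 ⇒ step 2: CDBBDCDBCDB ⇒ BA·CDB·BD·BD·CDB·BA·CDB·BD·BA·CDB·BD
    B ↦ BD
    C ↦ BA
    D ↦ CDB
    A ↦ ACA  (constrained at step 2)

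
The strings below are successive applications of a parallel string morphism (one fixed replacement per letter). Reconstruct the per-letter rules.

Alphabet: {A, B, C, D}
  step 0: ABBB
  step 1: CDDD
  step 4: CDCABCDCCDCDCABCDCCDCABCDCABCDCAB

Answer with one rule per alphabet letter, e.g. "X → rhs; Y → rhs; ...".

A->C, B->D, C->CDC, D->AB

  step 0 ⇒ step 1: ABBB ⇒ C·D·D·D
    A ↦ C
    B ↦ D
    C ↦ CDC  (constrained at step 1)
    D ↦ AB  (constrained at step 1)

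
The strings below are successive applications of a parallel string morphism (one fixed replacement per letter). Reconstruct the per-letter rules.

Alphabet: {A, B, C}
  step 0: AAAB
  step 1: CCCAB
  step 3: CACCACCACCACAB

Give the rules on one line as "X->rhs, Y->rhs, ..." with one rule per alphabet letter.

  step 0 ⇒ step 1: AAAB ⇒ C·C·C·AB
    A ↦ C
    B ↦ AB
    C ↦ CA  (constrained at step 1)

A->C, B->AB, C->CA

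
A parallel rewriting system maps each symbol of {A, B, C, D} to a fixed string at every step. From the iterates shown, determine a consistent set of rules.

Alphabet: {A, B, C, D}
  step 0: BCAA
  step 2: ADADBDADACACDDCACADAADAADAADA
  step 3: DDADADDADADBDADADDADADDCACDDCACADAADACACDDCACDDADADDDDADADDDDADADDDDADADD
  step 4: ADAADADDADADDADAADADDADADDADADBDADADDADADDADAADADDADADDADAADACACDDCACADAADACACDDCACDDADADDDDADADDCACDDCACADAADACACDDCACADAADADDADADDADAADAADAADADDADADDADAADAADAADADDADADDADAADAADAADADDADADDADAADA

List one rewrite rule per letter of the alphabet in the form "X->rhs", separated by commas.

  step 3 ⇒ step 4: DDADADDADADBDADADDADADDCACDDCACADAADACACDDCACDDADADDDDADADDDDADADDDDADADD ⇒ ADA·ADA·DD·ADA·DD·ADA·ADA·DD·ADA·DD·ADA·DBD·ADA·DD·ADA·DD·ADA·ADA·DD·ADA·DD·ADA·ADA·CAC·DD·CAC·ADA·ADA·CAC·DD·CAC·DD·ADA·DD·DD·ADA·DD·CAC·DD·CAC·ADA·ADA·CAC·DD·CAC·ADA·ADA·DD·ADA·DD·ADA·ADA·ADA·ADA·DD·ADA·DD·ADA·ADA·ADA·ADA·DD·ADA·DD·ADA·ADA·ADA·ADA·DD·ADA·DD·ADA·ADA
    A ↦ DD
    B ↦ DBD
    C ↦ CAC
    D ↦ ADA

A->DD, B->DBD, C->CAC, D->ADA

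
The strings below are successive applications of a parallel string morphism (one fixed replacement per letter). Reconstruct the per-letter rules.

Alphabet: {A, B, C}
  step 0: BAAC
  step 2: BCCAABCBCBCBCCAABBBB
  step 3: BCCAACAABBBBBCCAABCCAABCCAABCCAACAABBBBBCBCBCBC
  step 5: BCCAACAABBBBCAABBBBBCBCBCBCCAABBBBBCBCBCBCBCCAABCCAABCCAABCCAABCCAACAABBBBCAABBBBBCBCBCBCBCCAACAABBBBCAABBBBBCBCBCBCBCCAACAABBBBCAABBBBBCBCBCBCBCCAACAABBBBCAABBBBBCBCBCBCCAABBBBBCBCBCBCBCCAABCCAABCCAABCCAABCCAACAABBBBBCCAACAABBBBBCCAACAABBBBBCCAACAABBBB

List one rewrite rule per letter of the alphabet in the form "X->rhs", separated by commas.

  step 2 ⇒ step 3: BCCAABCBCBCBCCAABBBB ⇒ BC·CAA·CAA·BB·BB·BC·CAA·BC·CAA·BC·CAA·BC·CAA·CAA·BB·BB·BC·BC·BC·BC
    A ↦ BB
    B ↦ BC
    C ↦ CAA

A->BB, B->BC, C->CAA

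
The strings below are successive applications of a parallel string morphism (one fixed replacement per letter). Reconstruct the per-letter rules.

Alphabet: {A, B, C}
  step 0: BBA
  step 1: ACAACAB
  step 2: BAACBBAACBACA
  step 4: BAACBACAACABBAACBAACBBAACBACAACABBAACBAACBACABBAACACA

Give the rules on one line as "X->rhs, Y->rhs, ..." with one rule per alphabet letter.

A->B, B->ACA, C->AAC

  step 1 ⇒ step 2: ACAACAB ⇒ B·AAC·B·B·AAC·B·ACA
    A ↦ B
    B ↦ ACA
    C ↦ AAC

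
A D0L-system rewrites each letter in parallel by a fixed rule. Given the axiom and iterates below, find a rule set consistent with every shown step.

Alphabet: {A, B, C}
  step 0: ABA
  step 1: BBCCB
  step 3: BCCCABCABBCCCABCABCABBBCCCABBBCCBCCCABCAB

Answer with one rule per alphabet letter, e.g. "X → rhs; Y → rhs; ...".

  step 0 ⇒ step 1: ABA ⇒ B·BCC·B
    A ↦ B
    B ↦ BCC
    C ↦ CAB  (constrained at step 1)

A->B, B->BCC, C->CAB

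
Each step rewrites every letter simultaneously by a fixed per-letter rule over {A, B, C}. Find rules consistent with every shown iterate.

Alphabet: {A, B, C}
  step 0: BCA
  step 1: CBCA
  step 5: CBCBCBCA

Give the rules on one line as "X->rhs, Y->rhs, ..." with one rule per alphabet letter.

  step 0 ⇒ step 1: BCA ⇒ C·B·CA
    A ↦ CA
    B ↦ C
    C ↦ B

A->CA, B->C, C->B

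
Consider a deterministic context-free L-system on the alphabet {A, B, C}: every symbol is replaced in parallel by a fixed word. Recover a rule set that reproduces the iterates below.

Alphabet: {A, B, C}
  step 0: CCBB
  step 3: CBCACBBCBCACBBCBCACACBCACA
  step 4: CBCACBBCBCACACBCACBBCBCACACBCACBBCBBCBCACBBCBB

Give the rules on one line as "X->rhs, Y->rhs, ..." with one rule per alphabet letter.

A->B, B->CA, C->CB

  step 3 ⇒ step 4: CBCACBBCBCACBBCBCACACBCACA ⇒ CB·CA·CB·B·CB·CA·CA·CB·CA·CB·B·CB·CA·CA·CB·CA·CB·B·CB·B·CB·CA·CB·B·CB·B
    A ↦ B
    B ↦ CA
    C ↦ CB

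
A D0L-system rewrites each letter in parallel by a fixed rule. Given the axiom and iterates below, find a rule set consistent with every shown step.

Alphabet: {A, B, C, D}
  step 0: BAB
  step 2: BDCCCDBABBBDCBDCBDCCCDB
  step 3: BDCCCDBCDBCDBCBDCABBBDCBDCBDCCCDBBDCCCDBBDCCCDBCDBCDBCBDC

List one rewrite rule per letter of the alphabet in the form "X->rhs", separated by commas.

A->ABB, B->BDC, C->CDB, D->C

  step 2 ⇒ step 3: BDCCCDBABBBDCBDCBDCCCDB ⇒ BDC·C·CDB·CDB·CDB·C·BDC·ABB·BDC·BDC·BDC·C·CDB·BDC·C·CDB·BDC·C·CDB·CDB·CDB·C·BDC
    A ↦ ABB
    B ↦ BDC
    C ↦ CDB
    D ↦ C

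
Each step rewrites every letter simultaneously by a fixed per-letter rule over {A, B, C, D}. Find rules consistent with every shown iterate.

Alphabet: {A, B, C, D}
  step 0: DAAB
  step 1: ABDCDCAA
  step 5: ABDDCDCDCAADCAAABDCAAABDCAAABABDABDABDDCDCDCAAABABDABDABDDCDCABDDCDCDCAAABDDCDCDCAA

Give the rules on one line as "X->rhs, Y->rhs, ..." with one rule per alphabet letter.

  step 0 ⇒ step 1: DAAB ⇒ AB·DC·DC·AA
    A ↦ DC
    B ↦ AA
    D ↦ AB
    C ↦ D  (constrained at step 1)

A->DC, B->AA, C->D, D->AB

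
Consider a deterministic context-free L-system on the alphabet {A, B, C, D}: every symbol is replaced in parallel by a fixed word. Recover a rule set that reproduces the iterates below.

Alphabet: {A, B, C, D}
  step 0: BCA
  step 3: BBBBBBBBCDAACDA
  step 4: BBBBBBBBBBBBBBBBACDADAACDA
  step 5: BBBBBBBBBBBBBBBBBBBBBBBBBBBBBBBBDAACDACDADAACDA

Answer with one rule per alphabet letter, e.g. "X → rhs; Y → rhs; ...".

  step 4 ⇒ step 5: BBBBBBBBBBBBBBBBACDADAACDA ⇒ BB·BB·BB·BB·BB·BB·BB·BB·BB·BB·BB·BB·BB·BB·BB·BB·DA·A·C·DA·C·DA·DA·A·C·DA
    A ↦ DA
    B ↦ BB
    C ↦ A
    D ↦ C

A->DA, B->BB, C->A, D->C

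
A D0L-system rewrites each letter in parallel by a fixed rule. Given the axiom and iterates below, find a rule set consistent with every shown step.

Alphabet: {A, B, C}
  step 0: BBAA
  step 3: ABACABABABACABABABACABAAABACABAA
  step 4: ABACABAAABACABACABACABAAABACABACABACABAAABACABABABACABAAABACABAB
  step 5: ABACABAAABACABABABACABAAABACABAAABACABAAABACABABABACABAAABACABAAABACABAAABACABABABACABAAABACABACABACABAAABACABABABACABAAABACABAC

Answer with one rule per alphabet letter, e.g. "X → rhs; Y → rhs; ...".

  step 4 ⇒ step 5: ABACABAAABACABACABACABAAABACABACABACABAAABACABABABACABAAABACABAB ⇒ AB·AC·AB·AA·AB·AC·AB·AB·AB·AC·AB·AA·AB·AC·AB·AA·AB·AC·AB·AA·AB·AC·AB·AB·AB·AC·AB·AA·AB·AC·AB·AA·AB·AC·AB·AA·AB·AC·AB·AB·AB·AC·AB·AA·AB·AC·AB·AC·AB·AC·AB·AA·AB·AC·AB·AB·AB·AC·AB·AA·AB·AC·AB·AC
    A ↦ AB
    B ↦ AC
    C ↦ AA

A->AB, B->AC, C->AA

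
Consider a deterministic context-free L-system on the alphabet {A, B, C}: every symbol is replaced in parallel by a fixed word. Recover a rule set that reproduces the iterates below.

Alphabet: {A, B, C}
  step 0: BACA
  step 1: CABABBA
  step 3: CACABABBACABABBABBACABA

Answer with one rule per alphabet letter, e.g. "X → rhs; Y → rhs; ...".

A->BA, B->CA, C->B

  step 0 ⇒ step 1: BACA ⇒ CA·BA·B·BA
    A ↦ BA
    B ↦ CA
    C ↦ B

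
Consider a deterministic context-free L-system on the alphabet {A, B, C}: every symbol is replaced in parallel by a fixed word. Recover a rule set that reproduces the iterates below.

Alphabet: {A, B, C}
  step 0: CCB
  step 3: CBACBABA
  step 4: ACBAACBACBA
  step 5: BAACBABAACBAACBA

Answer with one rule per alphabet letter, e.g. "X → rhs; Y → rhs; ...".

  step 4 ⇒ step 5: ACBAACBACBA ⇒ BA·A·C·BA·BA·A·C·BA·A·C·BA
    A ↦ BA
    B ↦ C
    C ↦ A

A->BA, B->C, C->A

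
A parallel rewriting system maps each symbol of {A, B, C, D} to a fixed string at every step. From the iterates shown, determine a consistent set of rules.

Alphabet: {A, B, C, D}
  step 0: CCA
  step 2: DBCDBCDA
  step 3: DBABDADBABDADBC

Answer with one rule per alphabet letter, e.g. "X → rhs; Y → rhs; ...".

A->C, B->AB, C->DA, D->DB

  step 2 ⇒ step 3: DBCDBCDA ⇒ DB·AB·DA·DB·AB·DA·DB·C
    A ↦ C
    B ↦ AB
    C ↦ DA
    D ↦ DB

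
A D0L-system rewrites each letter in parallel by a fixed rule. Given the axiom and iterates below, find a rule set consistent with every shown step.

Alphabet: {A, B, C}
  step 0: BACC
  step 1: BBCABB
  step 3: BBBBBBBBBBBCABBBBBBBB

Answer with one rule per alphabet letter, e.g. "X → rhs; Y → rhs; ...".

A->CA, B->BB, C->B

  step 0 ⇒ step 1: BACC ⇒ BB·CA·B·B
    A ↦ CA
    B ↦ BB
    C ↦ B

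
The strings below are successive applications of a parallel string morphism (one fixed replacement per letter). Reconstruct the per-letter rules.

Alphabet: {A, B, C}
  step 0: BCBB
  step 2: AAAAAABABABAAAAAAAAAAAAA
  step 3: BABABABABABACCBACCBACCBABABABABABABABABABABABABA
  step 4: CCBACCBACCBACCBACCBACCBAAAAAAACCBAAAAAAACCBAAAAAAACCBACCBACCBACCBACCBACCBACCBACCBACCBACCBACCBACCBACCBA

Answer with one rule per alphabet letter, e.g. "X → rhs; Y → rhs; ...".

A->BA, B->CC, C->AAA

  step 3 ⇒ step 4: BABABABABABACCBACCBACCBABABABABABABABABABABABABA ⇒ CC·BA·CC·BA·CC·BA·CC·BA·CC·BA·CC·BA·AAA·AAA·CC·BA·AAA·AAA·CC·BA·AAA·AAA·CC·BA·CC·BA·CC·BA·CC·BA·CC·BA·CC·BA·CC·BA·CC·BA·CC·BA·CC·BA·CC·BA·CC·BA·CC·BA
    A ↦ BA
    B ↦ CC
    C ↦ AAA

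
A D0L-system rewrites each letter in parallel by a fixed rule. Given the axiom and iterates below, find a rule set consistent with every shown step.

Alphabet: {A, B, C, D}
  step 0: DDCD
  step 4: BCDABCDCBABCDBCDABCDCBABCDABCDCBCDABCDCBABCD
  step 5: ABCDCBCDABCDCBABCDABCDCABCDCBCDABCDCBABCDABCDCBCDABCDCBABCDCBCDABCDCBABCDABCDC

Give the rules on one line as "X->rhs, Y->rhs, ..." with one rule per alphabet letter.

  step 4 ⇒ step 5: BCDABCDCBABCDBCDABCDCBABCDABCDCBCDABCDCBABCD ⇒ A·B·CDC·BCD·A·B·CDC·B·A·BCD·A·B·CDC·A·B·CDC·BCD·A·B·CDC·B·A·BCD·A·B·CDC·BCD·A·B·CDC·B·A·B·CDC·BCD·A·B·CDC·B·A·BCD·A·B·CDC
    A ↦ BCD
    B ↦ A
    C ↦ B
    D ↦ CDC

A->BCD, B->A, C->B, D->CDC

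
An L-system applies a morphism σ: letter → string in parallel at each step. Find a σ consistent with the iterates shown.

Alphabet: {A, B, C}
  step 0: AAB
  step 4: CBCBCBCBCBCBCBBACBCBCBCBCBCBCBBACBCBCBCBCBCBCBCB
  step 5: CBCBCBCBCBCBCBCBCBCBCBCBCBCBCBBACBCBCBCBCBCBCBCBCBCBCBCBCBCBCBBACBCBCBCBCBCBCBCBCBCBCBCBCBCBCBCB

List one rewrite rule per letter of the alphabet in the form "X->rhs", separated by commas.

  step 4 ⇒ step 5: CBCBCBCBCBCBCBBACBCBCBCBCBCBCBBACBCBCBCBCBCBCBCB ⇒ CB·CB·CB·CB·CB·CB·CB·CB·CB·CB·CB·CB·CB·CB·CB·BA·CB·CB·CB·CB·CB·CB·CB·CB·CB·CB·CB·CB·CB·CB·CB·BA·CB·CB·CB·CB·CB·CB·CB·CB·CB·CB·CB·CB·CB·CB·CB·CB
    A ↦ BA
    B ↦ CB
    C ↦ CB

A->BA, B->CB, C->CB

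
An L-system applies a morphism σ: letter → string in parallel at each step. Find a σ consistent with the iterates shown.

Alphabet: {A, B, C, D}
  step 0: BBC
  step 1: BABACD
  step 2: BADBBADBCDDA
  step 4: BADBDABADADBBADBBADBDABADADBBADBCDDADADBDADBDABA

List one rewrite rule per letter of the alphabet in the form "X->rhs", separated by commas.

  step 1 ⇒ step 2: BABACD ⇒ BA·DB·BA·DB·CD·DA
    A ↦ DB
    B ↦ BA
    C ↦ CD
    D ↦ DA

A->DB, B->BA, C->CD, D->DA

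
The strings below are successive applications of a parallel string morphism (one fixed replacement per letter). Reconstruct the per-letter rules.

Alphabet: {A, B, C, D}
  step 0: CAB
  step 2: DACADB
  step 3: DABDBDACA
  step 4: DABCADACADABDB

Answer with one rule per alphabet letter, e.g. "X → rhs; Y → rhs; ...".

A->B, B->CA, C->D, D->DA

  step 3 ⇒ step 4: DABDBDACA ⇒ DA·B·CA·DA·CA·DA·B·D·B
    A ↦ B
    B ↦ CA
    C ↦ D
    D ↦ DA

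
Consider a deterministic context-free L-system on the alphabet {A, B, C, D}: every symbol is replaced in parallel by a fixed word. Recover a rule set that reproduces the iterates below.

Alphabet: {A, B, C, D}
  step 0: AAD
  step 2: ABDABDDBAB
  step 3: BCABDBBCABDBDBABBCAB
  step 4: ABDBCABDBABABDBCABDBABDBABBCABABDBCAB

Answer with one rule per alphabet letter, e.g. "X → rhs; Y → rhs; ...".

  step 3 ⇒ step 4: BCABDBBCABDBDBABBCAB ⇒ AB·D·BC·AB·DB·AB·AB·D·BC·AB·DB·AB·DB·AB·BC·AB·AB·D·BC·AB
    A ↦ BC
    B ↦ AB
    C ↦ D
    D ↦ DB

A->BC, B->AB, C->D, D->DB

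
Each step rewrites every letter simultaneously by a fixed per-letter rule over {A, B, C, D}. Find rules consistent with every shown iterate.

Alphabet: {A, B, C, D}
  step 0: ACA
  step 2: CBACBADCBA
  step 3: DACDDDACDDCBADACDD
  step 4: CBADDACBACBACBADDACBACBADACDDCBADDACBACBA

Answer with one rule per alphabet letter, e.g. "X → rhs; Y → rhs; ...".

  step 3 ⇒ step 4: DACDDDACDDCBADACDD ⇒ CBA·D·DA·CBA·CBA·CBA·D·DA·CBA·CBA·DA·CD·D·CBA·D·DA·CBA·CBA
    A ↦ D
    B ↦ CD
    C ↦ DA
    D ↦ CBA

A->D, B->CD, C->DA, D->CBA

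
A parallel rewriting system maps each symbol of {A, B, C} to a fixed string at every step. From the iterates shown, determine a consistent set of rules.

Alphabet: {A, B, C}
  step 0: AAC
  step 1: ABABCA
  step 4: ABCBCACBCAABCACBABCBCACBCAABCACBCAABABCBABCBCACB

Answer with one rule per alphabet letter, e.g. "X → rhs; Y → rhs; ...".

A->AB, B->CB, C->CA

  step 0 ⇒ step 1: AAC ⇒ AB·AB·CA
    A ↦ AB
    C ↦ CA
    B ↦ CB  (constrained at step 1)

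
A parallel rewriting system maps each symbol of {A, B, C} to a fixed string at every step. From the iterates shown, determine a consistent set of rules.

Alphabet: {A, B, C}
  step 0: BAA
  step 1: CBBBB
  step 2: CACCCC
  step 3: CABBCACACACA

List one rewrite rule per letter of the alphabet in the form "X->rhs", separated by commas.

  step 2 ⇒ step 3: CACCCC ⇒ CA·BB·CA·CA·CA·CA
    A ↦ BB
    C ↦ CA
  step 0 ⇒ step 1: BAA ⇒ C·BB·BB
    B ↦ C

A->BB, B->C, C->CA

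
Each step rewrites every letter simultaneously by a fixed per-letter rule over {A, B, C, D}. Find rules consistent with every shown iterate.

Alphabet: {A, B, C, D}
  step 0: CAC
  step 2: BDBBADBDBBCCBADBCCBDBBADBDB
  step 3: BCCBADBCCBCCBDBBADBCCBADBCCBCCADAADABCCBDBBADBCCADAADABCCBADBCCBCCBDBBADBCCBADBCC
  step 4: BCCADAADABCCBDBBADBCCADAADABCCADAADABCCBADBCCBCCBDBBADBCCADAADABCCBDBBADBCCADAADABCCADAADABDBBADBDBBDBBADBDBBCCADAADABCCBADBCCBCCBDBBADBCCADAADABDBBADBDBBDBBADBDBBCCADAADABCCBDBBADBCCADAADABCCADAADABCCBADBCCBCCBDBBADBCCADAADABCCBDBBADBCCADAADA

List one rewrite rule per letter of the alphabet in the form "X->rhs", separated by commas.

A->BDB, B->BCC, C->ADA, D->BAD

  step 3 ⇒ step 4: BCCBADBCCBCCBDBBADBCCBADBCCBCCADAADABCCBDBBADBCCADAADABCCBADBCCBCCBDBBADBCCBADBCC ⇒ BCC·ADA·ADA·BCC·BDB·BAD·BCC·ADA·ADA·BCC·ADA·ADA·BCC·BAD·BCC·BCC·BDB·BAD·BCC·ADA·ADA·BCC·BDB·BAD·BCC·ADA·ADA·BCC·ADA·ADA·BDB·BAD·BDB·BDB·BAD·BDB·BCC·ADA·ADA·BCC·BAD·BCC·BCC·BDB·BAD·BCC·ADA·ADA·BDB·BAD·BDB·BDB·BAD·BDB·BCC·ADA·ADA·BCC·BDB·BAD·BCC·ADA·ADA·BCC·ADA·ADA·BCC·BAD·BCC·BCC·BDB·BAD·BCC·ADA·ADA·BCC·BDB·BAD·BCC·ADA·ADA
    A ↦ BDB
    B ↦ BCC
    C ↦ ADA
    D ↦ BAD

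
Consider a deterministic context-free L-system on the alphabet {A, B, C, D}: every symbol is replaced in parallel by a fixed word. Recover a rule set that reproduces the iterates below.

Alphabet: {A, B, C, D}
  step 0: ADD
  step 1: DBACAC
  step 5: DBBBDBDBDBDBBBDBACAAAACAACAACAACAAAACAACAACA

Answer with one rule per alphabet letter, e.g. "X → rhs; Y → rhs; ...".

  step 0 ⇒ step 1: ADD ⇒ DB·AC·AC
    A ↦ DB
    D ↦ AC
    B ↦ A  (constrained at step 1)
    C ↦ BB  (constrained at step 1)

A->DB, B->A, C->BB, D->AC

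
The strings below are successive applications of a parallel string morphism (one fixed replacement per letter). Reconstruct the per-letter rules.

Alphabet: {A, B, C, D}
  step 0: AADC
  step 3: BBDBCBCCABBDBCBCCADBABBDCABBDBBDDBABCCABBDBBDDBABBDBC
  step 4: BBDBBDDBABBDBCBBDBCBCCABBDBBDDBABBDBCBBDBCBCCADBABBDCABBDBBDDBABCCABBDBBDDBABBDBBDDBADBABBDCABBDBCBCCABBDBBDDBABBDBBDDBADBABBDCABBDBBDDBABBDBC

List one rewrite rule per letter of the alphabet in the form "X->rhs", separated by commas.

  step 3 ⇒ step 4: BBDBCBCCABBDBCBCCADBABBDCABBDBBDDBABCCABBDBBDDBABBDBC ⇒ BBD·BBD·DBA·BBD·BC·BBD·BC·BC·CA·BBD·BBD·DBA·BBD·BC·BBD·BC·BC·CA·DBA·BBD·CA·BBD·BBD·DBA·BC·CA·BBD·BBD·DBA·BBD·BBD·DBA·DBA·BBD·CA·BBD·BC·BC·CA·BBD·BBD·DBA·BBD·BBD·DBA·DBA·BBD·CA·BBD·BBD·DBA·BBD·BC
    A ↦ CA
    B ↦ BBD
    C ↦ BC
    D ↦ DBA

A->CA, B->BBD, C->BC, D->DBA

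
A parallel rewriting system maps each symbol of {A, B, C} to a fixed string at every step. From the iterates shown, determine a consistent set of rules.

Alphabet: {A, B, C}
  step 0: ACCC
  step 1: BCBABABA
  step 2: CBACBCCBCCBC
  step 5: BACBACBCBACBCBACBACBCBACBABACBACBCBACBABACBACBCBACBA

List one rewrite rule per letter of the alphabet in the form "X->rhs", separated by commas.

  step 1 ⇒ step 2: BCBABABA ⇒ C·BA·C·BC·C·BC·C·BC
    A ↦ BC
    B ↦ C
    C ↦ BA

A->BC, B->C, C->BA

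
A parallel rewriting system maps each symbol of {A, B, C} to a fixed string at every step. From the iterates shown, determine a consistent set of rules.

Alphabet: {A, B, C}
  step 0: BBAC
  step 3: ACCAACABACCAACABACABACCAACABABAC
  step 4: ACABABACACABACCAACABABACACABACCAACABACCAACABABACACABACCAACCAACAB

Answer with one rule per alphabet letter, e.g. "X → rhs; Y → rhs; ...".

  step 3 ⇒ step 4: ACCAACABACCAACABACABACCAACABABAC ⇒ AC·AB·AB·AC·AC·AB·AC·CA·AC·AB·AB·AC·AC·AB·AC·CA·AC·AB·AC·CA·AC·AB·AB·AC·AC·AB·AC·CA·AC·CA·AC·AB
    A ↦ AC
    B ↦ CA
    C ↦ AB

A->AC, B->CA, C->AB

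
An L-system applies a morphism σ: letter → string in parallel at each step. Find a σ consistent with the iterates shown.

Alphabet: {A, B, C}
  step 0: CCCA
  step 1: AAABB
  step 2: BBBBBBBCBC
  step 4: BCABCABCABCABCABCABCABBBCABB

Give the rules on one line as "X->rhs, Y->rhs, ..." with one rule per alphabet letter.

  step 1 ⇒ step 2: AAABB ⇒ BB·BB·BB·BC·BC
    A ↦ BB
    B ↦ BC
  step 0 ⇒ step 1: CCCA ⇒ A·A·A·BB
    C ↦ A

A->BB, B->BC, C->A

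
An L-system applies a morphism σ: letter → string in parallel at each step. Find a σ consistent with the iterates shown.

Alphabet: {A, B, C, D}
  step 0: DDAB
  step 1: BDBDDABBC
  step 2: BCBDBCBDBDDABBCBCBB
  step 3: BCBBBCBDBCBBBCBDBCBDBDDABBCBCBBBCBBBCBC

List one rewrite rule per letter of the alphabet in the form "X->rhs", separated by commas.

A->DAB, B->BC, C->BB, D->BD

  step 2 ⇒ step 3: BCBDBCBDBDDABBCBCBB ⇒ BC·BB·BC·BD·BC·BB·BC·BD·BC·BD·BD·DAB·BC·BC·BB·BC·BB·BC·BC
    A ↦ DAB
    B ↦ BC
    C ↦ BB
    D ↦ BD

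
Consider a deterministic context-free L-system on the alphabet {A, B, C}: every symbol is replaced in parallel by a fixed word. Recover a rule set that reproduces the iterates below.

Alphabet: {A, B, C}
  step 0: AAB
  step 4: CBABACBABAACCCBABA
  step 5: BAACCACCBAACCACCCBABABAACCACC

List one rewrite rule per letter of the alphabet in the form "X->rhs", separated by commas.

A->C, B->AC, C->BA

  step 4 ⇒ step 5: CBABACBABAACCCBABA ⇒ BA·AC·C·AC·C·BA·AC·C·AC·C·C·BA·BA·BA·AC·C·AC·C
    A ↦ C
    B ↦ AC
    C ↦ BA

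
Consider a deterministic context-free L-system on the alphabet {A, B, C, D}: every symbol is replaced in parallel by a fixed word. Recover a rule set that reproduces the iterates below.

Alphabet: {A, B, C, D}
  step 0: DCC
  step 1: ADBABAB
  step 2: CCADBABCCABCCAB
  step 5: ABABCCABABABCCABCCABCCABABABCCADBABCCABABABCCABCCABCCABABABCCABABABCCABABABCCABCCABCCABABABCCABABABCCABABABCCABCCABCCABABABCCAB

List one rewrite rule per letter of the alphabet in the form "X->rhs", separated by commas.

  step 1 ⇒ step 2: ADBABAB ⇒ CC·ADB·AB·CC·AB·CC·AB
    A ↦ CC
    B ↦ AB
    D ↦ ADB
  step 0 ⇒ step 1: DCC ⇒ ADB·AB·AB
    C ↦ AB

A->CC, B->AB, C->AB, D->ADB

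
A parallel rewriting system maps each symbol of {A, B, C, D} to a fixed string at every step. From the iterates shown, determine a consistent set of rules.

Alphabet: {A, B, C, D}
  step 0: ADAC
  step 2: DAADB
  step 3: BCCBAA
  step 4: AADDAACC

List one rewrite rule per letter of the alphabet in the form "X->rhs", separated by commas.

  step 3 ⇒ step 4: BCCBAA ⇒ AA·D·D·AA·C·C
    A ↦ C
    B ↦ AA
    C ↦ D
  step 2 ⇒ step 3: DAADB ⇒ B·C·C·B·AA
    D ↦ B

A->C, B->AA, C->D, D->B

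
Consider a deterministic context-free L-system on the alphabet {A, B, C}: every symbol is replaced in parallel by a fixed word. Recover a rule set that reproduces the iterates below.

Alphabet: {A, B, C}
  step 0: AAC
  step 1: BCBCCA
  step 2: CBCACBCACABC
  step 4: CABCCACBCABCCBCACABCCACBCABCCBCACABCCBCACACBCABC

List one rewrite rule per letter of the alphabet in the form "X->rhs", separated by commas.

A->BC, B->CB, C->CA

  step 1 ⇒ step 2: BCBCCA ⇒ CB·CA·CB·CA·CA·BC
    A ↦ BC
    B ↦ CB
    C ↦ CA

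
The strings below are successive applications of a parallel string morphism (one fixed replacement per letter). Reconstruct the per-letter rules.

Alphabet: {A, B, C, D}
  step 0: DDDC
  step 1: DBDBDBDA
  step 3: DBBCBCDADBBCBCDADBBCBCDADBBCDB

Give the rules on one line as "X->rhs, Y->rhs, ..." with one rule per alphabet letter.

  step 0 ⇒ step 1: DDDC ⇒ DB·DB·DB·DA
    C ↦ DA
    D ↦ DB
    A ↦ D  (constrained at step 1)
    B ↦ BC  (constrained at step 1)

A->D, B->BC, C->DA, D->DB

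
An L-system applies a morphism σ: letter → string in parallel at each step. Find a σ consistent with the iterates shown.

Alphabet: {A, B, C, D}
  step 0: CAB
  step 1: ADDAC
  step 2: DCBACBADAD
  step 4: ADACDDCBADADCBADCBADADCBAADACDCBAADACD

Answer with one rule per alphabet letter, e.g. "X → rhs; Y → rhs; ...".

  step 1 ⇒ step 2: ADDAC ⇒ D·CBA·CBA·D·AD
    A ↦ D
    C ↦ AD
    D ↦ CBA
  step 0 ⇒ step 1: CAB ⇒ AD·D·AC
    B ↦ AC

A->D, B->AC, C->AD, D->CBA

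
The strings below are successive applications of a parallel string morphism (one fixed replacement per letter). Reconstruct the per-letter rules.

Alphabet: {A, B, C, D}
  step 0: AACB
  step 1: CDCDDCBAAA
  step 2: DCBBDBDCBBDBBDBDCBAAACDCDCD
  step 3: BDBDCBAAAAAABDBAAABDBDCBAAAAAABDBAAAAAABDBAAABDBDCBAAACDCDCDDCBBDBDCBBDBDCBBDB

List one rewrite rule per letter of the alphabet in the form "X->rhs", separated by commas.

  step 2 ⇒ step 3: DCBBDBDCBBDBBDBDCBAAACDCDCD ⇒ BDB·DCB·AAA·AAA·BDB·AAA·BDB·DCB·AAA·AAA·BDB·AAA·AAA·BDB·AAA·BDB·DCB·AAA·CD·CD·CD·DCB·BDB·DCB·BDB·DCB·BDB
    A ↦ CD
    B ↦ AAA
    C ↦ DCB
    D ↦ BDB

A->CD, B->AAA, C->DCB, D->BDB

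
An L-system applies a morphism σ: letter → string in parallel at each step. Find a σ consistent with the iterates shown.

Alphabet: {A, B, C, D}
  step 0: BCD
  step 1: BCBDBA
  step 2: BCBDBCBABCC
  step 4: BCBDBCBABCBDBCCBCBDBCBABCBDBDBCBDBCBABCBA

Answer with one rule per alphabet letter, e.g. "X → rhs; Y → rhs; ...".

A->C, B->BC, C->BD, D->BA

  step 1 ⇒ step 2: BCBDBA ⇒ BC·BD·BC·BA·BC·C
    A ↦ C
    B ↦ BC
    C ↦ BD
    D ↦ BA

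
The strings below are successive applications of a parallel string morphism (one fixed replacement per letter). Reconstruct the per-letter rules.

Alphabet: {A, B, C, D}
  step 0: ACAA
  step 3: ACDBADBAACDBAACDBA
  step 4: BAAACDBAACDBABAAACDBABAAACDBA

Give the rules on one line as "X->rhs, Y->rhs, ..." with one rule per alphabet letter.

A->BA, B->D, C->A, D->AC

  step 3 ⇒ step 4: ACDBADBAACDBAACDBA ⇒ BA·A·AC·D·BA·AC·D·BA·BA·A·AC·D·BA·BA·A·AC·D·BA
    A ↦ BA
    B ↦ D
    C ↦ A
    D ↦ AC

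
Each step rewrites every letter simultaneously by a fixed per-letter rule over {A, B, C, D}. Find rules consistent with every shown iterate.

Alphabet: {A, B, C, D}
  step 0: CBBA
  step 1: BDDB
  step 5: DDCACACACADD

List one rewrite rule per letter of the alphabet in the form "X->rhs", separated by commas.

  step 0 ⇒ step 1: CBBA ⇒ B·D·D·B
    A ↦ B
    B ↦ D
    C ↦ B
    D ↦ CA  (constrained at step 1)

A->B, B->D, C->B, D->CA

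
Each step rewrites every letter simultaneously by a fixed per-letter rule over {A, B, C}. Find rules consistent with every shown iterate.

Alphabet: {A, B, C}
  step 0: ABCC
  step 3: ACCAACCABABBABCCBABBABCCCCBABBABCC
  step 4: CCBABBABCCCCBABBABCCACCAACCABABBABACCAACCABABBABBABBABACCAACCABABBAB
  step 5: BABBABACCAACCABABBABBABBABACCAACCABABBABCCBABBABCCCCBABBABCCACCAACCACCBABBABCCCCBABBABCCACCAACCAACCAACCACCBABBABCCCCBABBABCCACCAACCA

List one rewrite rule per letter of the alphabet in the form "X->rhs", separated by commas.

  step 4 ⇒ step 5: CCBABBABCCCCBABBABCCACCAACCABABBABACCAACCABABBABBABBABACCAACCABABBAB ⇒ BAB·BAB·A·CC·A·A·CC·A·BAB·BAB·BAB·BAB·A·CC·A·A·CC·A·BAB·BAB·CC·BAB·BAB·CC·CC·BAB·BAB·CC·A·CC·A·A·CC·A·CC·BAB·BAB·CC·CC·BAB·BAB·CC·A·CC·A·A·CC·A·A·CC·A·A·CC·A·CC·BAB·BAB·CC·CC·BAB·BAB·CC·A·CC·A·A·CC·A
    A ↦ CC
    B ↦ A
    C ↦ BAB

A->CC, B->A, C->BAB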